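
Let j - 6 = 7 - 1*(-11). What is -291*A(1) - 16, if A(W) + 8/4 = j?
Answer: -6418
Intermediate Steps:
j = 24 (j = 6 + (7 - 1*(-11)) = 6 + (7 + 11) = 6 + 18 = 24)
A(W) = 22 (A(W) = -2 + 24 = 22)
-291*A(1) - 16 = -291*22 - 16 = -6402 - 16 = -6418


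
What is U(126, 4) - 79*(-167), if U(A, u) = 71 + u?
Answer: 13268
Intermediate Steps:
U(126, 4) - 79*(-167) = (71 + 4) - 79*(-167) = 75 - 1*(-13193) = 75 + 13193 = 13268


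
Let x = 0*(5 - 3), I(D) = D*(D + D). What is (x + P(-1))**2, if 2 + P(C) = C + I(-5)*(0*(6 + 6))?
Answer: 9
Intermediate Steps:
I(D) = 2*D**2 (I(D) = D*(2*D) = 2*D**2)
P(C) = -2 + C (P(C) = -2 + (C + (2*(-5)**2)*(0*(6 + 6))) = -2 + (C + (2*25)*(0*12)) = -2 + (C + 50*0) = -2 + (C + 0) = -2 + C)
x = 0 (x = 0*2 = 0)
(x + P(-1))**2 = (0 + (-2 - 1))**2 = (0 - 3)**2 = (-3)**2 = 9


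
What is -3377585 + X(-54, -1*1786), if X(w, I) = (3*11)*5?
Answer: -3377420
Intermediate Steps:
X(w, I) = 165 (X(w, I) = 33*5 = 165)
-3377585 + X(-54, -1*1786) = -3377585 + 165 = -3377420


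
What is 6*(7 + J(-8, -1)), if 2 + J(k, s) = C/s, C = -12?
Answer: 102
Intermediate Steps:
J(k, s) = -2 - 12/s
6*(7 + J(-8, -1)) = 6*(7 + (-2 - 12/(-1))) = 6*(7 + (-2 - 12*(-1))) = 6*(7 + (-2 + 12)) = 6*(7 + 10) = 6*17 = 102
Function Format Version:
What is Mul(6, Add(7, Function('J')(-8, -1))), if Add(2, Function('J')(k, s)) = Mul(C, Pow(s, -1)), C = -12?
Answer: 102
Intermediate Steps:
Function('J')(k, s) = Add(-2, Mul(-12, Pow(s, -1)))
Mul(6, Add(7, Function('J')(-8, -1))) = Mul(6, Add(7, Add(-2, Mul(-12, Pow(-1, -1))))) = Mul(6, Add(7, Add(-2, Mul(-12, -1)))) = Mul(6, Add(7, Add(-2, 12))) = Mul(6, Add(7, 10)) = Mul(6, 17) = 102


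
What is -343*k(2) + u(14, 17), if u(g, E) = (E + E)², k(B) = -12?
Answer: 5272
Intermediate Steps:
u(g, E) = 4*E² (u(g, E) = (2*E)² = 4*E²)
-343*k(2) + u(14, 17) = -343*(-12) + 4*17² = 4116 + 4*289 = 4116 + 1156 = 5272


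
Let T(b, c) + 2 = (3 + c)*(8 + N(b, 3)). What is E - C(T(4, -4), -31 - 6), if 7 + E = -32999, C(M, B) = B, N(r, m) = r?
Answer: -32969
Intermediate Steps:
T(b, c) = -2 + (3 + c)*(8 + b)
E = -33006 (E = -7 - 32999 = -33006)
E - C(T(4, -4), -31 - 6) = -33006 - (-31 - 6) = -33006 - 1*(-37) = -33006 + 37 = -32969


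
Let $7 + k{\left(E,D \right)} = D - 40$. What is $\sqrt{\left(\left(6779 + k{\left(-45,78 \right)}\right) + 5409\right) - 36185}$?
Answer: $i \sqrt{23966} \approx 154.81 i$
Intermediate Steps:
$k{\left(E,D \right)} = -47 + D$ ($k{\left(E,D \right)} = -7 + \left(D - 40\right) = -7 + \left(-40 + D\right) = -47 + D$)
$\sqrt{\left(\left(6779 + k{\left(-45,78 \right)}\right) + 5409\right) - 36185} = \sqrt{\left(\left(6779 + \left(-47 + 78\right)\right) + 5409\right) - 36185} = \sqrt{\left(\left(6779 + 31\right) + 5409\right) - 36185} = \sqrt{\left(6810 + 5409\right) - 36185} = \sqrt{12219 - 36185} = \sqrt{-23966} = i \sqrt{23966}$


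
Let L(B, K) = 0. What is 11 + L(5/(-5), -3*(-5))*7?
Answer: 11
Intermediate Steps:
11 + L(5/(-5), -3*(-5))*7 = 11 + 0*7 = 11 + 0 = 11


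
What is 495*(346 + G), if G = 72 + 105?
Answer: 258885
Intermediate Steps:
G = 177
495*(346 + G) = 495*(346 + 177) = 495*523 = 258885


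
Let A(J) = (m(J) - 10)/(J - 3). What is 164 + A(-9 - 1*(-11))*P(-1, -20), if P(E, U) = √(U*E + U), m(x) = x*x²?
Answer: 164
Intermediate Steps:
m(x) = x³
P(E, U) = √(U + E*U) (P(E, U) = √(E*U + U) = √(U + E*U))
A(J) = (-10 + J³)/(-3 + J) (A(J) = (J³ - 10)/(J - 3) = (-10 + J³)/(-3 + J))
164 + A(-9 - 1*(-11))*P(-1, -20) = 164 + ((-10 + (-9 - 1*(-11))³)/(-3 + (-9 - 1*(-11))))*√(-20*(1 - 1)) = 164 + ((-10 + (-9 + 11)³)/(-3 + (-9 + 11)))*√(-20*0) = 164 + ((-10 + 2³)/(-3 + 2))*√0 = 164 + ((-10 + 8)/(-1))*0 = 164 - 1*(-2)*0 = 164 + 2*0 = 164 + 0 = 164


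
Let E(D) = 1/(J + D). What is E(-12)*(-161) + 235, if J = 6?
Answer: 1571/6 ≈ 261.83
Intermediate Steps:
E(D) = 1/(6 + D)
E(-12)*(-161) + 235 = -161/(6 - 12) + 235 = -161/(-6) + 235 = -⅙*(-161) + 235 = 161/6 + 235 = 1571/6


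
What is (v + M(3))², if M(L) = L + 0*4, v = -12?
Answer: 81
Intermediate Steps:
M(L) = L (M(L) = L + 0 = L)
(v + M(3))² = (-12 + 3)² = (-9)² = 81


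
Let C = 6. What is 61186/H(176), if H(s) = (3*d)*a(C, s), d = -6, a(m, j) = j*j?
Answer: -30593/278784 ≈ -0.10974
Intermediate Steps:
a(m, j) = j**2
H(s) = -18*s**2 (H(s) = (3*(-6))*s**2 = -18*s**2)
61186/H(176) = 61186/((-18*176**2)) = 61186/((-18*30976)) = 61186/(-557568) = 61186*(-1/557568) = -30593/278784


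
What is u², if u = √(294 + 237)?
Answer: 531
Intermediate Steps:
u = 3*√59 (u = √531 = 3*√59 ≈ 23.043)
u² = (3*√59)² = 531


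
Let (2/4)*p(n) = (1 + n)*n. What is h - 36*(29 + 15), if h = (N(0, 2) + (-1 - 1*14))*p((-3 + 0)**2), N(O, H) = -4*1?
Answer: -5004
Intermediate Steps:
p(n) = 2*n*(1 + n) (p(n) = 2*((1 + n)*n) = 2*(n*(1 + n)) = 2*n*(1 + n))
N(O, H) = -4
h = -3420 (h = (-4 + (-1 - 1*14))*(2*(-3 + 0)**2*(1 + (-3 + 0)**2)) = (-4 + (-1 - 14))*(2*(-3)**2*(1 + (-3)**2)) = (-4 - 15)*(2*9*(1 + 9)) = -38*9*10 = -19*180 = -3420)
h - 36*(29 + 15) = -3420 - 36*(29 + 15) = -3420 - 36*44 = -3420 - 1*1584 = -3420 - 1584 = -5004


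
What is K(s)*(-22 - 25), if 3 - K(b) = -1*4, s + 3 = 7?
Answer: -329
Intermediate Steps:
s = 4 (s = -3 + 7 = 4)
K(b) = 7 (K(b) = 3 - (-1)*4 = 3 - 1*(-4) = 3 + 4 = 7)
K(s)*(-22 - 25) = 7*(-22 - 25) = 7*(-47) = -329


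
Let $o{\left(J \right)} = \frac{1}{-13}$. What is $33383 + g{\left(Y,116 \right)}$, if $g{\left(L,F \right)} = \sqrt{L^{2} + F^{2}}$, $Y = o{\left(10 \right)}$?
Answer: $33383 + \frac{\sqrt{2274065}}{13} \approx 33499.0$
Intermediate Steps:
$o{\left(J \right)} = - \frac{1}{13}$
$Y = - \frac{1}{13} \approx -0.076923$
$g{\left(L,F \right)} = \sqrt{F^{2} + L^{2}}$
$33383 + g{\left(Y,116 \right)} = 33383 + \sqrt{116^{2} + \left(- \frac{1}{13}\right)^{2}} = 33383 + \sqrt{13456 + \frac{1}{169}} = 33383 + \sqrt{\frac{2274065}{169}} = 33383 + \frac{\sqrt{2274065}}{13}$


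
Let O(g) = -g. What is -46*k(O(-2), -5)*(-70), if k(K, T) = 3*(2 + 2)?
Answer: 38640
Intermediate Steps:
k(K, T) = 12 (k(K, T) = 3*4 = 12)
-46*k(O(-2), -5)*(-70) = -46*12*(-70) = -552*(-70) = 38640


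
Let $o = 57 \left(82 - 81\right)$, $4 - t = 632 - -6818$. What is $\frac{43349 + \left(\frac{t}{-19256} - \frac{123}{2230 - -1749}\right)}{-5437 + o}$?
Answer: $- \frac{1660705669961}{206106788560} \approx -8.0575$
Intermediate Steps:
$t = -7446$ ($t = 4 - \left(632 - -6818\right) = 4 - \left(632 + 6818\right) = 4 - 7450 = -7446$)
$o = 57$ ($o = 57 \cdot 1 = 57$)
$\frac{43349 + \left(\frac{t}{-19256} - \frac{123}{2230 - -1749}\right)}{-5437 + o} = \frac{43349 - \left(- \frac{3723}{9628} + \frac{123}{2230 - -1749}\right)}{-5437 + 57} = \frac{43349 - \left(- \frac{3723}{9628} + \frac{123}{2230 + 1749}\right)}{-5380} = \left(43349 + \left(\frac{3723}{9628} - \frac{123}{3979}\right)\right) \left(- \frac{1}{5380}\right) = \left(43349 + \frac{13629573}{38309812}\right) \left(- \frac{1}{5380}\right) = \frac{1660705669961}{38309812} \left(- \frac{1}{5380}\right) = - \frac{1660705669961}{206106788560}$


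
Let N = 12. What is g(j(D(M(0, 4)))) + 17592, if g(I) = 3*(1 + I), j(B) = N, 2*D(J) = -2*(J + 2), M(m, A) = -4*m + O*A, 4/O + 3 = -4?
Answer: 17631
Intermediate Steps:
O = -4/7 (O = 4/(-3 - 4) = 4/(-7) = 4*(-⅐) = -4/7 ≈ -0.57143)
M(m, A) = -4*m - 4*A/7
D(J) = -2 - J (D(J) = (-2*(J + 2))/2 = (-2*(2 + J))/2 = (-4 - 2*J)/2 = -2 - J)
j(B) = 12
g(I) = 3 + 3*I
g(j(D(M(0, 4)))) + 17592 = (3 + 3*12) + 17592 = (3 + 36) + 17592 = 39 + 17592 = 17631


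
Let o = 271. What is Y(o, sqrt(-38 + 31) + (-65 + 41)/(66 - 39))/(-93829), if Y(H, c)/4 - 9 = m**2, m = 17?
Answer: -1192/93829 ≈ -0.012704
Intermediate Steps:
Y(H, c) = 1192 (Y(H, c) = 36 + 4*17**2 = 36 + 4*289 = 36 + 1156 = 1192)
Y(o, sqrt(-38 + 31) + (-65 + 41)/(66 - 39))/(-93829) = 1192/(-93829) = 1192*(-1/93829) = -1192/93829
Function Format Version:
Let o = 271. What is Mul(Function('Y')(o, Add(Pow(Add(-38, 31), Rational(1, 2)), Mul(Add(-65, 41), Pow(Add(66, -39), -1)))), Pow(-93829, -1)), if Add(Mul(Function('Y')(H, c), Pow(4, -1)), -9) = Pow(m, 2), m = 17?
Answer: Rational(-1192, 93829) ≈ -0.012704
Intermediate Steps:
Function('Y')(H, c) = 1192 (Function('Y')(H, c) = Add(36, Mul(4, Pow(17, 2))) = Add(36, Mul(4, 289)) = Add(36, 1156) = 1192)
Mul(Function('Y')(o, Add(Pow(Add(-38, 31), Rational(1, 2)), Mul(Add(-65, 41), Pow(Add(66, -39), -1)))), Pow(-93829, -1)) = Mul(1192, Pow(-93829, -1)) = Mul(1192, Rational(-1, 93829)) = Rational(-1192, 93829)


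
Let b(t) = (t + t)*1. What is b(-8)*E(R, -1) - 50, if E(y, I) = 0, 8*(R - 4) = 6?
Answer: -50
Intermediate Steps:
R = 19/4 (R = 4 + (1/8)*6 = 4 + 3/4 = 19/4 ≈ 4.7500)
b(t) = 2*t (b(t) = (2*t)*1 = 2*t)
b(-8)*E(R, -1) - 50 = (2*(-8))*0 - 50 = -16*0 - 50 = 0 - 50 = -50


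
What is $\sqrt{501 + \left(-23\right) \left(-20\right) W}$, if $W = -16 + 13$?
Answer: $i \sqrt{879} \approx 29.648 i$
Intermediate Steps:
$W = -3$
$\sqrt{501 + \left(-23\right) \left(-20\right) W} = \sqrt{501 + \left(-23\right) \left(-20\right) \left(-3\right)} = \sqrt{501 + 460 \left(-3\right)} = \sqrt{501 - 1380} = \sqrt{-879} = i \sqrt{879}$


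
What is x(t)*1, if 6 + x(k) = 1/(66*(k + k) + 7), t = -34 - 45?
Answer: -62527/10421 ≈ -6.0001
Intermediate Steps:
t = -79
x(k) = -6 + 1/(7 + 132*k) (x(k) = -6 + 1/(66*(k + k) + 7) = -6 + 1/(66*(2*k) + 7) = -6 + 1/(132*k + 7) = -6 + 1/(7 + 132*k))
x(t)*1 = ((-41 - 792*(-79))/(7 + 132*(-79)))*1 = ((-41 + 62568)/(7 - 10428))*1 = (62527/(-10421))*1 = -1/10421*62527*1 = -62527/10421*1 = -62527/10421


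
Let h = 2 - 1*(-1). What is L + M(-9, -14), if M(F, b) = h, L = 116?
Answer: 119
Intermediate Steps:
h = 3 (h = 2 + 1 = 3)
M(F, b) = 3
L + M(-9, -14) = 116 + 3 = 119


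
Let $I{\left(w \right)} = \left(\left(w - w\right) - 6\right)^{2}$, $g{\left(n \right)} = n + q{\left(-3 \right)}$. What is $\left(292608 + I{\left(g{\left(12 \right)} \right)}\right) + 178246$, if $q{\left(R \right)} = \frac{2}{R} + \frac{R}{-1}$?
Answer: $470890$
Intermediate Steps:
$q{\left(R \right)} = - R + \frac{2}{R}$ ($q{\left(R \right)} = \frac{2}{R} + R \left(-1\right) = \frac{2}{R} - R = - R + \frac{2}{R}$)
$g{\left(n \right)} = \frac{7}{3} + n$ ($g{\left(n \right)} = n + \left(\left(-1\right) \left(-3\right) + \frac{2}{-3}\right) = n + \left(3 + 2 \left(- \frac{1}{3}\right)\right) = n + \left(3 - \frac{2}{3}\right) = n + \frac{7}{3} = \frac{7}{3} + n$)
$I{\left(w \right)} = 36$ ($I{\left(w \right)} = \left(0 - 6\right)^{2} = \left(-6\right)^{2} = 36$)
$\left(292608 + I{\left(g{\left(12 \right)} \right)}\right) + 178246 = \left(292608 + 36\right) + 178246 = 292644 + 178246 = 470890$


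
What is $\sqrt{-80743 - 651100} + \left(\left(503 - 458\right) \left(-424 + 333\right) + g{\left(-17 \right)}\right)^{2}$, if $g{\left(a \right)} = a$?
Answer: $16908544 + i \sqrt{731843} \approx 1.6909 \cdot 10^{7} + 855.48 i$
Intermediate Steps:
$\sqrt{-80743 - 651100} + \left(\left(503 - 458\right) \left(-424 + 333\right) + g{\left(-17 \right)}\right)^{2} = \sqrt{-80743 - 651100} + \left(\left(503 - 458\right) \left(-424 + 333\right) - 17\right)^{2} = \sqrt{-80743 - 651100} + \left(45 \left(-91\right) - 17\right)^{2} = \sqrt{-731843} + \left(-4095 - 17\right)^{2} = i \sqrt{731843} + \left(-4112\right)^{2} = i \sqrt{731843} + 16908544 = 16908544 + i \sqrt{731843}$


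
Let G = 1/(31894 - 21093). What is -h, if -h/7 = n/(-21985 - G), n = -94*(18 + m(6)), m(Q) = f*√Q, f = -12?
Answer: 63963522/118729993 - 42642348*√6/118729993 ≈ -0.34101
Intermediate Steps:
G = 1/10801 ≈ 9.2584e-5
m(Q) = -12*√Q
n = -1692 + 1128*√6 (n = -94*(18 - 12*√6) = -1692 + 1128*√6 ≈ 1071.0)
h = -63963522/118729993 + 42642348*√6/118729993 (h = -7*(-1692 + 1128*√6)/(-21985 - 1*1/10801) = -7*(-1692 + 1128*√6)/(-21985 - 1/10801) = -7*(-1692 + 1128*√6)/(-237459986/10801) = -7*(-1692 + 1128*√6)*(-10801)/237459986 = -7*(9137646/118729993 - 6091764*√6/118729993) = -63963522/118729993 + 42642348*√6/118729993 ≈ 0.34101)
-h = -(-63963522/118729993 + 42642348*√6/118729993) = 63963522/118729993 - 42642348*√6/118729993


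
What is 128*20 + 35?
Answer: 2595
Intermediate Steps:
128*20 + 35 = 2560 + 35 = 2595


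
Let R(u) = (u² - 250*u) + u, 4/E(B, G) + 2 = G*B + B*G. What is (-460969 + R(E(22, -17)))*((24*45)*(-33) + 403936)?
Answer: -23874264803873816/140625 ≈ -1.6977e+11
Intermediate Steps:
E(B, G) = 4/(-2 + 2*B*G) (E(B, G) = 4/(-2 + (G*B + B*G)) = 4/(-2 + (B*G + B*G)) = 4/(-2 + 2*B*G))
R(u) = u² - 249*u
(-460969 + R(E(22, -17)))*((24*45)*(-33) + 403936) = (-460969 + (2/(-1 + 22*(-17)))*(-249 + 2/(-1 + 22*(-17))))*((24*45)*(-33) + 403936) = (-460969 + (2/(-1 - 374))*(-249 + 2/(-1 - 374)))*(1080*(-33) + 403936) = (-460969 + (2/(-375))*(-249 + 2/(-375)))*(-35640 + 403936) = (-460969 + (2*(-1/375))*(-249 + 2*(-1/375)))*368296 = (-460969 - 2*(-249 - 2/375)/375)*368296 = (-460969 - 2/375*(-93377/375))*368296 = (-460969 + 186754/140625)*368296 = -64823578871/140625*368296 = -23874264803873816/140625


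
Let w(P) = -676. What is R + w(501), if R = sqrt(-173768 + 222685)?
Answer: -676 + sqrt(48917) ≈ -454.83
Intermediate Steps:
R = sqrt(48917) ≈ 221.17
R + w(501) = sqrt(48917) - 676 = -676 + sqrt(48917)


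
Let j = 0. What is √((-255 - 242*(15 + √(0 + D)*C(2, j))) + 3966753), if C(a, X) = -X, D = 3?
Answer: 2*√990717 ≈ 1990.7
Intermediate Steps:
√((-255 - 242*(15 + √(0 + D)*C(2, j))) + 3966753) = √((-255 - 242*(15 + √(0 + 3)*(-1*0))) + 3966753) = √((-255 - 242*(15 + √3*0)) + 3966753) = √((-255 - 242*(15 + 0)) + 3966753) = √((-255 - 242*15) + 3966753) = √((-255 - 3630) + 3966753) = √(-3885 + 3966753) = √3962868 = 2*√990717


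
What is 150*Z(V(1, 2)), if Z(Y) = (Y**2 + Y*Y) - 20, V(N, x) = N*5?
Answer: 4500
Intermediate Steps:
V(N, x) = 5*N
Z(Y) = -20 + 2*Y**2 (Z(Y) = (Y**2 + Y**2) - 20 = 2*Y**2 - 20 = -20 + 2*Y**2)
150*Z(V(1, 2)) = 150*(-20 + 2*(5*1)**2) = 150*(-20 + 2*5**2) = 150*(-20 + 2*25) = 150*(-20 + 50) = 150*30 = 4500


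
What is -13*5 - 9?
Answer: -74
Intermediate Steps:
-13*5 - 9 = -65 - 9 = -74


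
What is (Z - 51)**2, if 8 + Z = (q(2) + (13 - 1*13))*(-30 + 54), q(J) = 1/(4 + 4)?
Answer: 3136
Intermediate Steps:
q(J) = 1/8
Z = -5 (Z = -8 + (1/8 + (13 - 1*13))*(-30 + 54) = -8 + (1/8 + (13 - 13))*24 = -8 + (1/8 + 0)*24 = -8 + (1/8)*24 = -8 + 3 = -5)
(Z - 51)**2 = (-5 - 51)**2 = (-56)**2 = 3136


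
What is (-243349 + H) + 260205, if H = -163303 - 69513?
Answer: -215960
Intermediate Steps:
H = -232816
(-243349 + H) + 260205 = (-243349 - 232816) + 260205 = -476165 + 260205 = -215960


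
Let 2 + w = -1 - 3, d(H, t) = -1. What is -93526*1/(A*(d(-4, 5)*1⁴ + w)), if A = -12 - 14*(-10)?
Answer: 46763/448 ≈ 104.38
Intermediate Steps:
w = -6 (w = -2 + (-1 - 3) = -2 - 4 = -6)
A = 128 (A = -12 + 140 = 128)
-93526*1/(A*(d(-4, 5)*1⁴ + w)) = -93526*1/(128*(-1*1⁴ - 6)) = -93526*1/(128*(-1*1 - 6)) = -93526*1/(128*(-1 - 6)) = -93526/((-7*128)) = -93526/(-896) = -93526*(-1/896) = 46763/448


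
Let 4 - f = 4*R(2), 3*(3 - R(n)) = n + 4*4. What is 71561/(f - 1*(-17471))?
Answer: 71561/17487 ≈ 4.0922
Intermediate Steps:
R(n) = -7/3 - n/3 (R(n) = 3 - (n + 4*4)/3 = 3 - (n + 16)/3 = 3 - (16 + n)/3 = 3 + (-16/3 - n/3) = -7/3 - n/3)
f = 16 (f = 4 - 4*(-7/3 - ⅓*2) = 4 - 4*(-7/3 - ⅔) = 4 - 4*(-3) = 4 - 1*(-12) = 4 + 12 = 16)
71561/(f - 1*(-17471)) = 71561/(16 - 1*(-17471)) = 71561/(16 + 17471) = 71561/17487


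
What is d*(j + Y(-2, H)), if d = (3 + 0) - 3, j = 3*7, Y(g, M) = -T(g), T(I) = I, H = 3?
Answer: 0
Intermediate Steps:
Y(g, M) = -g
j = 21
d = 0 (d = 3 - 3 = 0)
d*(j + Y(-2, H)) = 0*(21 - 1*(-2)) = 0*(21 + 2) = 0*23 = 0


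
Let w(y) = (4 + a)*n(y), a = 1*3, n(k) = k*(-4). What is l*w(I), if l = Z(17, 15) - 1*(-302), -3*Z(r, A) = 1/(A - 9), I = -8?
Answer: 608720/9 ≈ 67636.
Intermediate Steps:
n(k) = -4*k
Z(r, A) = -1/(3*(-9 + A)) (Z(r, A) = -1/(3*(A - 9)) = -1/(3*(-9 + A)))
l = 5435/18 (l = -1/(-27 + 3*15) - 1*(-302) = -1/(-27 + 45) + 302 = -1/18 + 302 = 5435/18 ≈ 301.94)
a = 3
w(y) = -28*y (w(y) = (4 + 3)*(-4*y) = 7*(-4*y) = -28*y)
l*w(I) = 5435*(-28*(-8))/18 = (5435/18)*224 = 608720/9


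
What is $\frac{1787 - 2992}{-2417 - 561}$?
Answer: $\frac{1205}{2978} \approx 0.40463$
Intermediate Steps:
$\frac{1787 - 2992}{-2417 - 561} = - \frac{1205}{-2978} = \left(-1205\right) \left(- \frac{1}{2978}\right) = \frac{1205}{2978}$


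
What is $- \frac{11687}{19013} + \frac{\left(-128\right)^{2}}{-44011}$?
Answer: $- \frac{825865549}{836781143} \approx -0.98696$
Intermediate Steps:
$- \frac{11687}{19013} + \frac{\left(-128\right)^{2}}{-44011} = \left(-11687\right) \frac{1}{19013} + 16384 \left(- \frac{1}{44011}\right) = - \frac{11687}{19013} - \frac{16384}{44011} = - \frac{825865549}{836781143}$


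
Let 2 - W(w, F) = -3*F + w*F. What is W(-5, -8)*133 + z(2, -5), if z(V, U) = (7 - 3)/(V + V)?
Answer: -8245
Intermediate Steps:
z(V, U) = 2/V (z(V, U) = 4/((2*V)) = 4*(1/(2*V)) = 2/V)
W(w, F) = 2 + 3*F - F*w (W(w, F) = 2 - (-3*F + w*F) = 2 - (-3*F + F*w) = 2 + (3*F - F*w) = 2 + 3*F - F*w)
W(-5, -8)*133 + z(2, -5) = (2 + 3*(-8) - 1*(-8)*(-5))*133 + 2/2 = (2 - 24 - 40)*133 + 2*(½) = -62*133 + 1 = -8246 + 1 = -8245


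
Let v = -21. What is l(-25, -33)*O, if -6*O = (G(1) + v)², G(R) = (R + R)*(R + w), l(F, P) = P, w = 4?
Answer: 1331/2 ≈ 665.50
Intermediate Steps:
G(R) = 2*R*(4 + R) (G(R) = (R + R)*(R + 4) = (2*R)*(4 + R) = 2*R*(4 + R))
O = -121/6 (O = -(2*1*(4 + 1) - 21)²/6 = -(2*1*5 - 21)²/6 = -(10 - 21)²/6 = -⅙*(-11)² = -⅙*121 = -121/6 ≈ -20.167)
l(-25, -33)*O = -33*(-121/6) = 1331/2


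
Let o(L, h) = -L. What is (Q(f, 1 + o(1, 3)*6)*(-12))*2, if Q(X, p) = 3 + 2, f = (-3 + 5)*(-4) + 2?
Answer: -120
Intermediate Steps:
f = -6 (f = 2*(-4) + 2 = -8 + 2 = -6)
Q(X, p) = 5
(Q(f, 1 + o(1, 3)*6)*(-12))*2 = (5*(-12))*2 = -60*2 = -120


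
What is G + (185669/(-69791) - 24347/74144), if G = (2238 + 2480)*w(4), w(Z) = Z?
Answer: 97639281992475/5174583904 ≈ 18869.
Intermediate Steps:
G = 18872 (G = (2238 + 2480)*4 = 4718*4 = 18872)
G + (185669/(-69791) - 24347/74144) = 18872 + (185669/(-69791) - 24347/74144) = 18872 + (185669*(-1/69791) - 24347*1/74144) = 18872 + (-185669/69791 - 24347/74144) = 18872 - 15465443813/5174583904 = 97639281992475/5174583904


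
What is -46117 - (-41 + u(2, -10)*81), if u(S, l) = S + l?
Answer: -45428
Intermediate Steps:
-46117 - (-41 + u(2, -10)*81) = -46117 - (-41 + (2 - 10)*81) = -46117 - (-41 - 8*81) = -46117 - (-41 - 648) = -46117 - 1*(-689) = -46117 + 689 = -45428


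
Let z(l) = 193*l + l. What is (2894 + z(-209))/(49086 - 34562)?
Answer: -9413/3631 ≈ -2.5924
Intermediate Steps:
z(l) = 194*l
(2894 + z(-209))/(49086 - 34562) = (2894 + 194*(-209))/(49086 - 34562) = (2894 - 40546)/14524 = -37652*1/14524 = -9413/3631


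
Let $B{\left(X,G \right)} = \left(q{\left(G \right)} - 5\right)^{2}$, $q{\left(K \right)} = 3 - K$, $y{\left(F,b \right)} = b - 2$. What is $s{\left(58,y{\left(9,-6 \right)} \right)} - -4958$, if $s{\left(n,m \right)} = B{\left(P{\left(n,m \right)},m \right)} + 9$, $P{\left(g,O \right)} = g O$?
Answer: $5003$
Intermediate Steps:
$P{\left(g,O \right)} = O g$
$y{\left(F,b \right)} = -2 + b$
$B{\left(X,G \right)} = \left(-2 - G\right)^{2}$ ($B{\left(X,G \right)} = \left(\left(3 - G\right) - 5\right)^{2} = \left(-2 - G\right)^{2}$)
$s{\left(n,m \right)} = 9 + \left(2 + m\right)^{2}$ ($s{\left(n,m \right)} = \left(2 + m\right)^{2} + 9 = 9 + \left(2 + m\right)^{2}$)
$s{\left(58,y{\left(9,-6 \right)} \right)} - -4958 = \left(9 + \left(2 - 8\right)^{2}\right) - -4958 = \left(9 + \left(2 - 8\right)^{2}\right) + 4958 = \left(9 + \left(-6\right)^{2}\right) + 4958 = \left(9 + 36\right) + 4958 = 45 + 4958 = 5003$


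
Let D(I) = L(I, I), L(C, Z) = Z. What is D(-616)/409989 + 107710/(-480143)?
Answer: -44455683278/196853348427 ≈ -0.22583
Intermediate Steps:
D(I) = I
D(-616)/409989 + 107710/(-480143) = -616/409989 + 107710/(-480143) = -616*1/409989 + 107710*(-1/480143) = -616/409989 - 107710/480143 = -44455683278/196853348427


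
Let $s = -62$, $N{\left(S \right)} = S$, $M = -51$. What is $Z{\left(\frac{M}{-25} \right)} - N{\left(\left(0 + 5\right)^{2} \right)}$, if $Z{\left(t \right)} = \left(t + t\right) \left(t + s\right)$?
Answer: $- \frac{168523}{625} \approx -269.64$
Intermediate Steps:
$Z{\left(t \right)} = 2 t \left(-62 + t\right)$ ($Z{\left(t \right)} = \left(t + t\right) \left(t - 62\right) = 2 t \left(-62 + t\right)$)
$Z{\left(\frac{M}{-25} \right)} - N{\left(\left(0 + 5\right)^{2} \right)} = 2 \left(- \frac{51}{-25}\right) \left(-62 - \frac{51}{-25}\right) - \left(0 + 5\right)^{2} = 2 \left(\left(-51\right) \left(- \frac{1}{25}\right)\right) \left(-62 - - \frac{51}{25}\right) - 5^{2} = 2 \cdot \frac{51}{25} \left(-62 + \frac{51}{25}\right) - 25 = 2 \cdot \frac{51}{25} \left(- \frac{1499}{25}\right) - 25 = - \frac{152898}{625} - 25 = - \frac{168523}{625}$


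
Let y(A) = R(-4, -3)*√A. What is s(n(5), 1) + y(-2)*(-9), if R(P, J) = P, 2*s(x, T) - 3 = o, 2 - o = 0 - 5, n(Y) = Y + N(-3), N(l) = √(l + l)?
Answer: 5 + 36*I*√2 ≈ 5.0 + 50.912*I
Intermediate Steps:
N(l) = √2*√l (N(l) = √(2*l) = √2*√l)
n(Y) = Y + I*√6 (n(Y) = Y + √2*√(-3) = Y + √2*(I*√3) = Y + I*√6)
o = 7 (o = 2 - (0 - 5) = 2 - 1*(-5) = 2 + 5 = 7)
s(x, T) = 5 (s(x, T) = 3/2 + (½)*7 = 3/2 + 7/2 = 5)
y(A) = -4*√A
s(n(5), 1) + y(-2)*(-9) = 5 - 4*I*√2*(-9) = 5 + 36*I*√2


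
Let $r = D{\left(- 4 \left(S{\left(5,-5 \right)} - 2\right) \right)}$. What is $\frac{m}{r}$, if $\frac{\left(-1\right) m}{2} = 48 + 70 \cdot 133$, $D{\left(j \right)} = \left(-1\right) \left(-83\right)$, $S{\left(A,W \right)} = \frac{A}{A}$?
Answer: $- \frac{18716}{83} \approx -225.49$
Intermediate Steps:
$S{\left(A,W \right)} = 1$
$D{\left(j \right)} = 83$
$m = -18716$ ($m = - 2 \left(48 + 70 \cdot 133\right) = - 2 \left(48 + 9310\right) = \left(-2\right) 9358 = -18716$)
$r = 83$
$\frac{m}{r} = - \frac{18716}{83}$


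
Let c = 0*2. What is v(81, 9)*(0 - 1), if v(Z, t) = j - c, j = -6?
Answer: 6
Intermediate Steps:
c = 0
v(Z, t) = -6 (v(Z, t) = -6 - 1*0 = -6 + 0 = -6)
v(81, 9)*(0 - 1) = -6*(0 - 1) = -6*(-1) = 6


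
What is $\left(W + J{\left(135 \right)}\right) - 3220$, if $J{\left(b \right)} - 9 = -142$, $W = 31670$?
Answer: $28317$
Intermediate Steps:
$J{\left(b \right)} = -133$ ($J{\left(b \right)} = 9 - 142 = -133$)
$\left(W + J{\left(135 \right)}\right) - 3220 = \left(31670 - 133\right) - 3220 = 31537 - 3220 = 28317$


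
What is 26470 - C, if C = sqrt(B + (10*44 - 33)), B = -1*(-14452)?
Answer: 26470 - 3*sqrt(1651) ≈ 26348.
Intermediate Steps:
B = 14452
C = 3*sqrt(1651) (C = sqrt(14452 + (10*44 - 33)) = sqrt(14452 + (440 - 33)) = sqrt(14452 + 407) = sqrt(14859) = 3*sqrt(1651) ≈ 121.90)
26470 - C = 26470 - 3*sqrt(1651)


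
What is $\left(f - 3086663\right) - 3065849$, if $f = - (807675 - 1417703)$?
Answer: $-5542484$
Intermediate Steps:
$f = 610028$ ($f = - (807675 - 1417703) = \left(-1\right) \left(-610028\right) = 610028$)
$\left(f - 3086663\right) - 3065849 = \left(610028 - 3086663\right) - 3065849 = -2476635 - 3065849 = -5542484$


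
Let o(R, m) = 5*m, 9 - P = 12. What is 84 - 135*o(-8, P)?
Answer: 2109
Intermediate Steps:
P = -3 (P = 9 - 1*12 = 9 - 12 = -3)
84 - 135*o(-8, P) = 84 - 675*(-3) = 84 - 135*(-15) = 84 + 2025 = 2109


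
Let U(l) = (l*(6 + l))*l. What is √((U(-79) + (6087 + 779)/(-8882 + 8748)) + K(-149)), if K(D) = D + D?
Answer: I*√2046724710/67 ≈ 675.24*I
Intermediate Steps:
U(l) = l²*(6 + l)
K(D) = 2*D
√((U(-79) + (6087 + 779)/(-8882 + 8748)) + K(-149)) = √(((-79)²*(6 - 79) + (6087 + 779)/(-8882 + 8748)) + 2*(-149)) = √((6241*(-73) + 6866/(-134)) - 298) = √((-455593 + 6866*(-1/134)) - 298) = √((-455593 - 3433/67) - 298) = √(-30528164/67 - 298) = √(-30548130/67) = I*√2046724710/67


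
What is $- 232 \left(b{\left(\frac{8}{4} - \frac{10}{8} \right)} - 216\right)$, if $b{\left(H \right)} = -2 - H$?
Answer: $50750$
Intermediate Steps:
$- 232 \left(b{\left(\frac{8}{4} - \frac{10}{8} \right)} - 216\right) = - 232 \left(\left(-2 - \left(\frac{8}{4} - \frac{10}{8}\right)\right) - 216\right) = - 232 \left(\left(-2 - \left(8 \cdot \frac{1}{4} - \frac{5}{4}\right)\right) - 216\right) = - 232 \left(\left(-2 - \left(2 - \frac{5}{4}\right)\right) - 216\right) = - 232 \left(\left(-2 - \frac{3}{4}\right) - 216\right) = - 232 \left(- \frac{11}{4} - 216\right) = \left(-232\right) \left(- \frac{875}{4}\right) = 50750$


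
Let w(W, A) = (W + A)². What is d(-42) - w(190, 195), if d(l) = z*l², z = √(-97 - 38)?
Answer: -148225 + 5292*I*√15 ≈ -1.4823e+5 + 20496.0*I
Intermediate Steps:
z = 3*I*√15 (z = √(-135) = 3*I*√15 ≈ 11.619*I)
w(W, A) = (A + W)²
d(l) = 3*I*√15*l² (d(l) = (3*I*√15)*l² = 3*I*√15*l²)
d(-42) - w(190, 195) = 3*I*√15*(-42)² - (195 + 190)² = 3*I*√15*1764 - 1*385² = 5292*I*√15 - 1*148225 = 5292*I*√15 - 148225 = -148225 + 5292*I*√15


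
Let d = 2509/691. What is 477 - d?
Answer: 327098/691 ≈ 473.37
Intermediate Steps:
d = 2509/691 (d = 2509*(1/691) = 2509/691 ≈ 3.6310)
477 - d = 477 - 1*2509/691 = 477 - 2509/691 = 327098/691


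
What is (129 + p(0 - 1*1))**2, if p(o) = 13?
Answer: 20164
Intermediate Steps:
(129 + p(0 - 1*1))**2 = (129 + 13)**2 = 142**2 = 20164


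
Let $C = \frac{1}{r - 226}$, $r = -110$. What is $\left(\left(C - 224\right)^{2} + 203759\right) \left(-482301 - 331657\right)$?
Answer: $- \frac{11667435253300931}{56448} \approx -2.0669 \cdot 10^{11}$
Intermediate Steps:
$C = - \frac{1}{336}$ ($C = \frac{1}{-110 - 226} = \frac{1}{-336} = - \frac{1}{336} \approx -0.0029762$)
$\left(\left(C - 224\right)^{2} + 203759\right) \left(-482301 - 331657\right) = \left(\left(- \frac{1}{336} - 224\right)^{2} + 203759\right) \left(-482301 - 331657\right) = \left(\left(- \frac{75265}{336}\right)^{2} + 203759\right) \left(-813958\right) = \left(\frac{5664820225}{112896} + 203759\right) \left(-813958\right) = \frac{28668396289}{112896} \left(-813958\right) = - \frac{11667435253300931}{56448}$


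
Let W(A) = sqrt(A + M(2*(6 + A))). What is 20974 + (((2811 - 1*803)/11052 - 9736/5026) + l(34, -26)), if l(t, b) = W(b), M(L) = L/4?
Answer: 145619081348/6943419 + 6*I ≈ 20972.0 + 6.0*I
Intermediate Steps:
M(L) = L/4 (M(L) = L*(1/4) = L/4)
W(A) = sqrt(3 + 3*A/2) (W(A) = sqrt(A + (2*(6 + A))/4) = sqrt(A + (12 + 2*A)/4) = sqrt(A + (3 + A/2)) = sqrt(3 + 3*A/2))
l(t, b) = sqrt(12 + 6*b)/2
20974 + (((2811 - 1*803)/11052 - 9736/5026) + l(34, -26)) = 20974 + (((2811 - 1*803)/11052 - 9736/5026) + sqrt(12 + 6*(-26))/2) = 20974 + (((2811 - 803)*(1/11052) - 9736*1/5026) + sqrt(12 - 156)/2) = 20974 + ((2008*(1/11052) - 4868/2513) + sqrt(-144)/2) = 20974 + ((502/2763 - 4868/2513) + (12*I)/2) = 20974 + (-12188758/6943419 + 6*I) = 145619081348/6943419 + 6*I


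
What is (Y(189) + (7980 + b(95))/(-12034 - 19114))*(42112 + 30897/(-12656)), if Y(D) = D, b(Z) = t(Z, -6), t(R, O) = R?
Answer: 241006999211675/30323776 ≈ 7.9478e+6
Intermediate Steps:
b(Z) = Z
(Y(189) + (7980 + b(95))/(-12034 - 19114))*(42112 + 30897/(-12656)) = (189 + (7980 + 95)/(-12034 - 19114))*(42112 + 30897/(-12656)) = (189 + 8075/(-31148))*(42112 + 30897*(-1/12656)) = (189 + 8075*(-1/31148))*(42112 - 30897/12656) = (189 - 8075/31148)*(532938575/12656) = (5878897/31148)*(532938575/12656) = 241006999211675/30323776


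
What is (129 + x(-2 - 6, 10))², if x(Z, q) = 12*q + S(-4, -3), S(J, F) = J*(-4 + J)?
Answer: 78961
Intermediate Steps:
x(Z, q) = 32 + 12*q (x(Z, q) = 12*q - 4*(-4 - 4) = 12*q - 4*(-8) = 12*q + 32 = 32 + 12*q)
(129 + x(-2 - 6, 10))² = (129 + (32 + 12*10))² = (129 + (32 + 120))² = (129 + 152)² = 281² = 78961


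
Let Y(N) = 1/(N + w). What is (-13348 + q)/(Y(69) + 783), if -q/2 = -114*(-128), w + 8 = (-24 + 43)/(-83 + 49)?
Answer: -87403260/1609099 ≈ -54.318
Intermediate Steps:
w = -291/34 (w = -8 + (-24 + 43)/(-83 + 49) = -8 + 19/(-34) = -8 + 19*(-1/34) = -8 - 19/34 = -291/34 ≈ -8.5588)
Y(N) = 1/(-291/34 + N) (Y(N) = 1/(N - 291/34) = 1/(-291/34 + N))
q = -29184 (q = -(-228)*(-128) = -2*14592 = -29184)
(-13348 + q)/(Y(69) + 783) = (-13348 - 29184)/(34/(-291 + 34*69) + 783) = -42532/(34/(-291 + 2346) + 783) = -42532/(34/2055 + 783) = -42532/1609099/2055 = -42532*2055/1609099 = -87403260/1609099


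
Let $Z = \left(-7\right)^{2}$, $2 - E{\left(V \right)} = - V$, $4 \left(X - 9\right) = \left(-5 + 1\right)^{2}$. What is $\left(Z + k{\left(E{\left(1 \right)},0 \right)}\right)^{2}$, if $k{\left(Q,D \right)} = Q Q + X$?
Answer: $5041$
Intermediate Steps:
$X = 13$ ($X = 9 + \frac{\left(-5 + 1\right)^{2}}{4} = 9 + \frac{\left(-4\right)^{2}}{4} = 9 + \frac{1}{4} \cdot 16 = 9 + 4 = 13$)
$E{\left(V \right)} = 2 + V$ ($E{\left(V \right)} = 2 - - V = 2 + V$)
$k{\left(Q,D \right)} = 13 + Q^{2}$ ($k{\left(Q,D \right)} = Q Q + 13 = Q^{2} + 13 = 13 + Q^{2}$)
$Z = 49$
$\left(Z + k{\left(E{\left(1 \right)},0 \right)}\right)^{2} = \left(49 + \left(13 + \left(2 + 1\right)^{2}\right)\right)^{2} = \left(49 + \left(13 + 3^{2}\right)\right)^{2} = \left(49 + \left(13 + 9\right)\right)^{2} = \left(49 + 22\right)^{2} = 71^{2} = 5041$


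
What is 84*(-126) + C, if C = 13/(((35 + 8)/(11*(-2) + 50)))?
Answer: -454748/43 ≈ -10576.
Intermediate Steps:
C = 364/43 (C = 13/((43/(-22 + 50))) = 13/((43/28)) = 13/((43*(1/28))) = 13/(43/28) = 13*(28/43) = 364/43 ≈ 8.4651)
84*(-126) + C = 84*(-126) + 364/43 = -10584 + 364/43 = -454748/43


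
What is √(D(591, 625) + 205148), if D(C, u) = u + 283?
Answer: 2*√51514 ≈ 453.93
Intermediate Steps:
D(C, u) = 283 + u
√(D(591, 625) + 205148) = √((283 + 625) + 205148) = √(908 + 205148) = √206056 = 2*√51514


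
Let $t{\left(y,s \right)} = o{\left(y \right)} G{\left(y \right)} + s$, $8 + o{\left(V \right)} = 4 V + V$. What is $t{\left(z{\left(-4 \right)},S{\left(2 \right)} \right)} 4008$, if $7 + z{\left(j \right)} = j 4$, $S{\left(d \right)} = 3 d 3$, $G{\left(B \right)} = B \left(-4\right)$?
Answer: $-45282384$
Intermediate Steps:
$o{\left(V \right)} = -8 + 5 V$ ($o{\left(V \right)} = -8 + \left(4 V + V\right) = -8 + 5 V$)
$G{\left(B \right)} = - 4 B$
$S{\left(d \right)} = 9 d$
$z{\left(j \right)} = -7 + 4 j$ ($z{\left(j \right)} = -7 + j 4 = -7 + 4 j$)
$t{\left(y,s \right)} = s - 4 y \left(-8 + 5 y\right)$ ($t{\left(y,s \right)} = \left(-8 + 5 y\right) \left(- 4 y\right) + s = - 4 y \left(-8 + 5 y\right) + s = s - 4 y \left(-8 + 5 y\right)$)
$t{\left(z{\left(-4 \right)},S{\left(2 \right)} \right)} 4008 = \left(9 \cdot 2 - 4 \left(-7 + 4 \left(-4\right)\right) \left(-8 + 5 \left(-7 + 4 \left(-4\right)\right)\right)\right) 4008 = \left(18 - 4 \left(-7 - 16\right) \left(-8 + 5 \left(-7 - 16\right)\right)\right) 4008 = \left(18 - - 92 \left(-8 + 5 \left(-23\right)\right)\right) 4008 = \left(18 - - 92 \left(-8 - 115\right)\right) 4008 = \left(18 - \left(-92\right) \left(-123\right)\right) 4008 = \left(18 - 11316\right) 4008 = \left(-11298\right) 4008 = -45282384$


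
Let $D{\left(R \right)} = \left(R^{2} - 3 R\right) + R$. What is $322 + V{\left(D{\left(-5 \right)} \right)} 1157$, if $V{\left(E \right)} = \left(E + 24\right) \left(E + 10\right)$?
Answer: $3072157$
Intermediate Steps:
$D{\left(R \right)} = R^{2} - 2 R$
$V{\left(E \right)} = \left(10 + E\right) \left(24 + E\right)$ ($V{\left(E \right)} = \left(24 + E\right) \left(10 + E\right) = \left(10 + E\right) \left(24 + E\right)$)
$322 + V{\left(D{\left(-5 \right)} \right)} 1157 = 322 + \left(240 + \left(- 5 \left(-2 - 5\right)\right)^{2} + 34 \left(- 5 \left(-2 - 5\right)\right)\right) 1157 = 322 + \left(240 + \left(\left(-5\right) \left(-7\right)\right)^{2} + 34 \left(\left(-5\right) \left(-7\right)\right)\right) 1157 = 322 + \left(240 + 35^{2} + 34 \cdot 35\right) 1157 = 322 + \left(240 + 1225 + 1190\right) 1157 = 322 + 2655 \cdot 1157 = 322 + 3071835 = 3072157$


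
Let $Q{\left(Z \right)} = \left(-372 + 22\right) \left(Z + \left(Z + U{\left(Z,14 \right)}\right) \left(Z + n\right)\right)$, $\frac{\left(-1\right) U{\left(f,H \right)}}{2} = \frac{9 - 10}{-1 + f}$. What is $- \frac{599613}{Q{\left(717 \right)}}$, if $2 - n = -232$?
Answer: $\frac{5110987}{2036383525} \approx 0.0025098$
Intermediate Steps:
$n = 234$ ($n = 2 - -232 = 2 + 232 = 234$)
$U{\left(f,H \right)} = \frac{2}{-1 + f}$ ($U{\left(f,H \right)} = - 2 \frac{9 - 10}{-1 + f} = - 2 \left(- \frac{1}{-1 + f}\right) = \frac{2}{-1 + f}$)
$Q{\left(Z \right)} = - 350 Z - 350 \left(234 + Z\right) \left(Z + \frac{2}{-1 + Z}\right)$ ($Q{\left(Z \right)} = \left(-372 + 22\right) \left(Z + \left(Z + \frac{2}{-1 + Z}\right) \left(Z + 234\right)\right) = - 350 \left(Z + \left(Z + \frac{2}{-1 + Z}\right) \left(234 + Z\right)\right) = - 350 \left(Z + \left(234 + Z\right) \left(Z + \frac{2}{-1 + Z}\right)\right) = - 350 Z - 350 \left(234 + Z\right) \left(Z + \frac{2}{-1 + Z}\right)$)
$- \frac{599613}{Q{\left(717 \right)}} = - \frac{599613}{350 \frac{1}{-1 + 717} \left(-468 - 717^{3} - 234 \cdot 717^{2} + 233 \cdot 717\right)} = - \frac{599613}{350 \cdot \frac{1}{716} \left(-468 - 368601813 - 120296826 + 167061\right)} = - \frac{599613}{350 \cdot \frac{1}{716} \left(-488732046\right)} = - \frac{599613}{- \frac{42764054025}{179}} = \left(-599613\right) \left(- \frac{179}{42764054025}\right) = \frac{5110987}{2036383525}$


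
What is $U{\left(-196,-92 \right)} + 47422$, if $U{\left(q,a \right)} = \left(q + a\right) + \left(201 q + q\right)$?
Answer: $7542$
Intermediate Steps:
$U{\left(q,a \right)} = a + 203 q$ ($U{\left(q,a \right)} = \left(a + q\right) + 202 q = a + 203 q$)
$U{\left(-196,-92 \right)} + 47422 = \left(-92 + 203 \left(-196\right)\right) + 47422 = \left(-92 - 39788\right) + 47422 = -39880 + 47422 = 7542$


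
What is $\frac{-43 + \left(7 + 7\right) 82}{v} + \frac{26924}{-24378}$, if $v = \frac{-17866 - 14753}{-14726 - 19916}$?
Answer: $\frac{51794290168}{44176999} \approx 1172.4$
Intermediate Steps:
$v = \frac{32619}{34642}$ ($v = - \frac{32619}{-34642} = \left(-32619\right) \left(- \frac{1}{34642}\right) = \frac{32619}{34642} \approx 0.9416$)
$\frac{-43 + \left(7 + 7\right) 82}{v} + \frac{26924}{-24378} = \frac{-43 + \left(7 + 7\right) 82}{\frac{32619}{34642}} + \frac{26924}{-24378} = \left(-43 + 14 \cdot 82\right) \frac{34642}{32619} + 26924 \left(- \frac{1}{24378}\right) = \left(-43 + 1148\right) \frac{34642}{32619} - \frac{13462}{12189} = 1105 \cdot \frac{34642}{32619} - \frac{13462}{12189} = \frac{38279410}{32619} - \frac{13462}{12189} = \frac{51794290168}{44176999}$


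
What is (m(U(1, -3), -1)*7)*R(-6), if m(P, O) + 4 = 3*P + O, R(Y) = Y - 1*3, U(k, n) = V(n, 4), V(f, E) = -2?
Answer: 693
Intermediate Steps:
U(k, n) = -2
R(Y) = -3 + Y (R(Y) = Y - 3 = -3 + Y)
m(P, O) = -4 + O + 3*P (m(P, O) = -4 + (3*P + O) = -4 + (O + 3*P) = -4 + O + 3*P)
(m(U(1, -3), -1)*7)*R(-6) = ((-4 - 1 + 3*(-2))*7)*(-3 - 6) = ((-4 - 1 - 6)*7)*(-9) = -11*7*(-9) = -77*(-9) = 693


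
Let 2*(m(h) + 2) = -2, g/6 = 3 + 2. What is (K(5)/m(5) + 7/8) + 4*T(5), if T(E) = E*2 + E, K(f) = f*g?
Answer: 87/8 ≈ 10.875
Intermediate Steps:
g = 30 (g = 6*(3 + 2) = 6*5 = 30)
m(h) = -3 (m(h) = -2 + (1/2)*(-2) = -2 - 1 = -3)
K(f) = 30*f (K(f) = f*30 = 30*f)
T(E) = 3*E (T(E) = 2*E + E = 3*E)
(K(5)/m(5) + 7/8) + 4*T(5) = ((30*5)/(-3) + 7/8) + 4*(3*5) = (150*(-1/3) + 7*(1/8)) + 4*15 = (-50 + 7/8) + 60 = -393/8 + 60 = 87/8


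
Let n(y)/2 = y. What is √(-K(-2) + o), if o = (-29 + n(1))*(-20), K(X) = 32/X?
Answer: 2*√139 ≈ 23.580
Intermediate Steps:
n(y) = 2*y
o = 540 (o = (-29 + 2*1)*(-20) = (-29 + 2)*(-20) = -27*(-20) = 540)
√(-K(-2) + o) = √(-32/(-2) + 540) = √(-32*(-1)/2 + 540) = √(-1*(-16) + 540) = √(16 + 540) = √556 = 2*√139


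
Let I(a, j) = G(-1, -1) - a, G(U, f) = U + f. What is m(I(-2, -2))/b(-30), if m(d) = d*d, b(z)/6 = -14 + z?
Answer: 0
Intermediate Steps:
b(z) = -84 + 6*z (b(z) = 6*(-14 + z) = -84 + 6*z)
I(a, j) = -2 - a (I(a, j) = (-1 - 1) - a = -2 - a)
m(d) = d²
m(I(-2, -2))/b(-30) = (-2 - 1*(-2))²/(-84 + 6*(-30)) = (-2 + 2)²/(-84 - 180) = 0²/(-264) = 0*(-1/264) = 0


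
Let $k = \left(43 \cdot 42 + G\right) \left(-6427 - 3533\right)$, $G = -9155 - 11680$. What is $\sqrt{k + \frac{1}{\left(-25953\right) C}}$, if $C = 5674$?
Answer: $\frac{\sqrt{4109879615547488491709238}}{147257322} \approx 13767.0$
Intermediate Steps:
$G = -20835$
$k = 189528840$ ($k = \left(43 \cdot 42 - 20835\right) \left(-6427 - 3533\right) = \left(1806 - 20835\right) \left(-9960\right) = \left(-19029\right) \left(-9960\right) = 189528840$)
$\sqrt{k + \frac{1}{\left(-25953\right) C}} = \sqrt{189528840 + \frac{1}{\left(-25953\right) 5674}} = \sqrt{189528840 - \frac{1}{147257322}} = \sqrt{\frac{27909509420166479}{147257322}} = \frac{\sqrt{4109879615547488491709238}}{147257322}$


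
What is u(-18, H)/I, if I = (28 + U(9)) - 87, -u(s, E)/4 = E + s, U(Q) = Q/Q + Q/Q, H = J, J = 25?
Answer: 28/57 ≈ 0.49123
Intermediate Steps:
H = 25
U(Q) = 2 (U(Q) = 1 + 1 = 2)
u(s, E) = -4*E - 4*s (u(s, E) = -4*(E + s) = -4*E - 4*s)
I = -57 (I = (28 + 2) - 87 = 30 - 87 = -57)
u(-18, H)/I = (-4*25 - 4*(-18))/(-57) = (-100 + 72)*(-1/57) = -28*(-1/57) = 28/57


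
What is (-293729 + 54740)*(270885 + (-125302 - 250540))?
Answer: 25083568473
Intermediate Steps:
(-293729 + 54740)*(270885 + (-125302 - 250540)) = -238989*(270885 - 375842) = -238989*(-104957) = 25083568473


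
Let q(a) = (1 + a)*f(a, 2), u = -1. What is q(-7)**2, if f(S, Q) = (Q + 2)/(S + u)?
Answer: 9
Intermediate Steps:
f(S, Q) = (2 + Q)/(-1 + S) (f(S, Q) = (Q + 2)/(S - 1) = (2 + Q)/(-1 + S))
q(a) = 4*(1 + a)/(-1 + a) (q(a) = (1 + a)*((2 + 2)/(-1 + a)) = (1 + a)*(4/(-1 + a)) = 4*(1 + a)/(-1 + a))
q(-7)**2 = (4*(1 - 7)/(-1 - 7))**2 = (4*(-6)/(-8))**2 = (4*(-1/8)*(-6))**2 = 3**2 = 9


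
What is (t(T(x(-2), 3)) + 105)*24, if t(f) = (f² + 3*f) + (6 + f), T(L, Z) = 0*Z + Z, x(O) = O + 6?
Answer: 3168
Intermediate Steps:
x(O) = 6 + O
T(L, Z) = Z (T(L, Z) = 0 + Z = Z)
t(f) = 6 + f² + 4*f
(t(T(x(-2), 3)) + 105)*24 = ((6 + 3² + 4*3) + 105)*24 = ((6 + 9 + 12) + 105)*24 = (27 + 105)*24 = 132*24 = 3168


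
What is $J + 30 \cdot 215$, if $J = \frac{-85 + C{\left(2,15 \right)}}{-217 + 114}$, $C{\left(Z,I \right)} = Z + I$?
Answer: $\frac{664418}{103} \approx 6450.7$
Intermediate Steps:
$C{\left(Z,I \right)} = I + Z$
$J = \frac{68}{103}$ ($J = \frac{-85 + \left(15 + 2\right)}{-217 + 114} = \frac{-85 + 17}{-103} = \left(-68\right) \left(- \frac{1}{103}\right) = \frac{68}{103} \approx 0.66019$)
$J + 30 \cdot 215 = \frac{68}{103} + 30 \cdot 215 = \frac{68}{103} + 6450 = \frac{664418}{103}$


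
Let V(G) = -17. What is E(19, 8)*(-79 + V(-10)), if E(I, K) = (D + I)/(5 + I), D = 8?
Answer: -108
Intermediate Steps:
E(I, K) = (8 + I)/(5 + I)
E(19, 8)*(-79 + V(-10)) = ((8 + 19)/(5 + 19))*(-79 - 17) = (27/24)*(-96) = ((1/24)*27)*(-96) = (9/8)*(-96) = -108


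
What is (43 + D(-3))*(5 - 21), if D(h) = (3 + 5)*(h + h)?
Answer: 80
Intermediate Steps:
D(h) = 16*h (D(h) = 8*(2*h) = 16*h)
(43 + D(-3))*(5 - 21) = (43 + 16*(-3))*(5 - 21) = (43 - 48)*(-16) = -5*(-16) = 80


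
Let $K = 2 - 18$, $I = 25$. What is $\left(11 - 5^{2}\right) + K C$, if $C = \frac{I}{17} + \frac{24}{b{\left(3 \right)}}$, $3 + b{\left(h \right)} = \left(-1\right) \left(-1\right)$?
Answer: $\frac{2626}{17} \approx 154.47$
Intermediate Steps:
$b{\left(h \right)} = -2$ ($b{\left(h \right)} = -3 - -1 = -3 + 1 = -2$)
$K = -16$
$C = - \frac{179}{17}$ ($C = \frac{25}{17} + \frac{24}{-2} = 25 \cdot \frac{1}{17} + 24 \left(- \frac{1}{2}\right) = \frac{25}{17} - 12 = - \frac{179}{17} \approx -10.529$)
$\left(11 - 5^{2}\right) + K C = \left(11 - 5^{2}\right) - - \frac{2864}{17} = \left(11 - 25\right) + \frac{2864}{17} = -14 + \frac{2864}{17} = \frac{2626}{17}$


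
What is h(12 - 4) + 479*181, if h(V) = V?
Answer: 86707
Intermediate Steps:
h(12 - 4) + 479*181 = (12 - 4) + 479*181 = 8 + 86699 = 86707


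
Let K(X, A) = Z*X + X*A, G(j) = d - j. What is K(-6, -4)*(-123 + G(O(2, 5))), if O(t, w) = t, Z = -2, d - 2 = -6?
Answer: -4644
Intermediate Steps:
d = -4 (d = 2 - 6 = -4)
G(j) = -4 - j
K(X, A) = -2*X + A*X (K(X, A) = -2*X + X*A = -2*X + A*X)
K(-6, -4)*(-123 + G(O(2, 5))) = (-6*(-2 - 4))*(-123 + (-4 - 1*2)) = (-6*(-6))*(-123 + (-4 - 2)) = 36*(-123 - 6) = 36*(-129) = -4644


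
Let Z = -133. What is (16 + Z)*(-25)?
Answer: 2925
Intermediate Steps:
(16 + Z)*(-25) = (16 - 133)*(-25) = -117*(-25) = 2925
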